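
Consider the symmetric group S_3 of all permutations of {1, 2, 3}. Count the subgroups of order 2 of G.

3

|G| = 6 and 2 | 6, so subgroups of order 2 are possible by Lagrange.
The subgroups of order 2 are: {e, (1 2)}; {e, (1 3)}; {e, (2 3)}.
So G has 3 subgroups of order 2.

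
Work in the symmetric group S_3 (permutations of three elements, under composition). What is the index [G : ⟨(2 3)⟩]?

3

|⟨(2 3)⟩| = 2 and |G| = 6.
By Lagrange, [G : H] = |G|/|H| = 6/2 = 3.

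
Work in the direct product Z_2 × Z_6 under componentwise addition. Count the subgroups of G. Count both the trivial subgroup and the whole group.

|G| = 12, so by Lagrange every subgroup order divides 12. Divisors: 1, 2, 3, 4, 6, 12.
Subgroups by order — order 1: 1; order 2: 3; order 3: 1; order 4: 1; order 6: 3; order 12: 1.
Total: 1 + 3 + 1 + 1 + 3 + 1 = 10.

10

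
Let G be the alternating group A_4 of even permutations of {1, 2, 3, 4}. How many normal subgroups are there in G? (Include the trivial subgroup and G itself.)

3

G has 10 subgroups. Checking conjugation-invariance by order — order 1: 1/1 normal; order 2: 0/3 normal; order 3: 0/4 normal; order 4: 1/1 normal; order 12: 1/1 normal.
Total normal subgroups: 3.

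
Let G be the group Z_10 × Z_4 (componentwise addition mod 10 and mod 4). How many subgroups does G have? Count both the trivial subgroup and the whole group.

|G| = 40, so by Lagrange every subgroup order divides 40. Divisors: 1, 2, 4, 5, 8, 10, 20, 40.
Subgroups by order — order 1: 1; order 2: 3; order 4: 3; order 5: 1; order 8: 1; order 10: 3; order 20: 3; order 40: 1.
Total: 1 + 3 + 3 + 1 + 1 + 3 + 3 + 1 = 16.

16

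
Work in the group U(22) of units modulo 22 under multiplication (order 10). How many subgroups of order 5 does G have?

|G| = 10 and 5 | 10, so subgroups of order 5 are possible by Lagrange.
The subgroups of order 5 are: {1, 3, 5, 9, 15}.
So G has 1 subgroup of order 5.

1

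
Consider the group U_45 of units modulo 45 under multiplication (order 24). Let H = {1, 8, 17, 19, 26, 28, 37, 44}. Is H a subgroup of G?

Yes

|H| = 8 divides |G| = 24, consistent with Lagrange.
H contains the identity, every element's inverse is in H, and H is closed under ·: it is a subgroup.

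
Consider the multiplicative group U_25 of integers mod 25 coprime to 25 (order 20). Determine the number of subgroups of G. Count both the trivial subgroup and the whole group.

6

|G| = 20, so by Lagrange every subgroup order divides 20. Divisors: 1, 2, 4, 5, 10, 20.
Subgroups by order — order 1: 1; order 2: 1; order 4: 1; order 5: 1; order 10: 1; order 20: 1.
Total: 1 + 1 + 1 + 1 + 1 + 1 = 6.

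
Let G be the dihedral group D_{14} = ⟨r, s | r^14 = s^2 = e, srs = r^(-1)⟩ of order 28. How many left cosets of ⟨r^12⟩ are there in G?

4

|⟨r^12⟩| = 7 and |G| = 28.
By Lagrange, [G : H] = |G|/|H| = 28/7 = 4.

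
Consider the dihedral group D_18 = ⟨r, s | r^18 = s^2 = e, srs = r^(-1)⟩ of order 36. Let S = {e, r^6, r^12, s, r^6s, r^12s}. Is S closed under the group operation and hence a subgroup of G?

|S| = 6 divides |G| = 36, consistent with Lagrange.
S contains the identity, every element's inverse is in S, and S is closed under ·: it is a subgroup.

Yes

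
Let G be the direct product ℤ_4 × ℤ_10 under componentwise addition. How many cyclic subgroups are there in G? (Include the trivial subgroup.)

12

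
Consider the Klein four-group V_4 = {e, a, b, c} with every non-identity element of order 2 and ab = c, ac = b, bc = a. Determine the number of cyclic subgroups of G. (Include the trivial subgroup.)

A cyclic subgroup of order d is generated by each of its φ(d) elements of order d, so the cyclic subgroups of order d number (#elements of order d)/φ(d).
Cyclic subgroups by order — order 1: 1; order 2: 3.
Total: 4.

4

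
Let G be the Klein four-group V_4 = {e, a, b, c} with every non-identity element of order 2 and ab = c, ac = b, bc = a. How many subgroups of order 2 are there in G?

|G| = 4 and 2 | 4, so subgroups of order 2 are possible by Lagrange.
The subgroups of order 2 are: {e, a}; {e, b}; {e, c}.
So G has 3 subgroups of order 2.

3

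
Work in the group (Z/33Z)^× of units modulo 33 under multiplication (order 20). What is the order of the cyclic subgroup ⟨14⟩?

Compute successive powers of 14 mod 33: 14, 31, 5, 4, 23, 25, 20, 16, …; 14^10 ≡ 1 (mod 33).
So |⟨14⟩| = 10.

10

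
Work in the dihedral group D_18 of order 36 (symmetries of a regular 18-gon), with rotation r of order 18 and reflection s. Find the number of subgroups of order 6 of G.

7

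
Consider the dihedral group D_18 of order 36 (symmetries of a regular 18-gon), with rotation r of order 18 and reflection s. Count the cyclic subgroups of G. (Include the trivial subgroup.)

Each element a generates a cyclic subgroup ⟨a⟩; distinct elements may generate the same one (a cyclic group of order d has φ(d) generators).
Cyclic subgroups by order — order 1: 1; order 2: 19; order 3: 1; order 6: 1; order 9: 1; order 18: 1.
Total: 24.

24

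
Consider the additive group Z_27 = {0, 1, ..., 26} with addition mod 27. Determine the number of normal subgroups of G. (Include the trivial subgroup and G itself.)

4

G is abelian, so every subgroup is normal.
G has 4 subgroups in total, hence 4 normal subgroups.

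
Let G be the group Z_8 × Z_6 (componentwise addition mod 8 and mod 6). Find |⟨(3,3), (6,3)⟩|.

|⟨(3,3)⟩| = 8 and |⟨(6,3)⟩| = 4, so |H| is a multiple of lcm(8, 4) = 8 and divides |G| = 48.
Closing under the operation: H = {(0,0), (0,3), (1,0), (1,3), (2,0), (2,3), (3,0), (3,3), (4,0), (4,3), (5,0), (5,3), (6,0), (6,3), (7,0), (7,3)}, so |H| = 16.

16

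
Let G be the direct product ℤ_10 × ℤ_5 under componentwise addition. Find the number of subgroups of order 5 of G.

|G| = 50 and 5 | 50, so subgroups of order 5 are possible by Lagrange.
The subgroups of order 5 are: {(0,0), (0,1), (0,2), (0,3), (0,4)}; {(0,0), (2,0), (4,0), (6,0), (8,0)}; {(0,0), (2,1), (4,2), (6,3), (8,4)}; {(0,0), (2,2), (4,4), (6,1), (8,3)}; … (6 in all).
So G has 6 subgroups of order 5.

6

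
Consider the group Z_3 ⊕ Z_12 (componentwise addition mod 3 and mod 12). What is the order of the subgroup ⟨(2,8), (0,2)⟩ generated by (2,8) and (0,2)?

18

|⟨(2,8)⟩| = 3 and |⟨(0,2)⟩| = 6, so |H| is a multiple of lcm(3, 6) = 6 and divides |G| = 36.
Closing under the operation: H = {(0,0), (0,2), (0,4), (0,6), (0,8), (0,10), (1,0), (1,2), (1,4), (1,6), (1,8), (1,10), (2,0), (2,2), (2,4), (2,6), (2,8), (2,10)}, so |H| = 18.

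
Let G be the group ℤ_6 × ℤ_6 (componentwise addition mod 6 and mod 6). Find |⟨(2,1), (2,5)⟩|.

18

|⟨(2,1)⟩| = 6 and |⟨(2,5)⟩| = 6, so |H| is a multiple of lcm(6, 6) = 6 and divides |G| = 36.
Closing under the operation: H = {(0,0), (0,1), (0,2), (0,3), (0,4), (0,5), (2,0), (2,1), (2,2), (2,3), (2,4), (2,5), (4,0), (4,1), (4,2), (4,3), (4,4), (4,5)}, so |H| = 18.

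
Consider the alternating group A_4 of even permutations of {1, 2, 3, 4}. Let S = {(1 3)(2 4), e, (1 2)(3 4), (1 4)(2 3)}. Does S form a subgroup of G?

|S| = 4 divides |G| = 12, consistent with Lagrange.
S contains the identity, every element's inverse is in S, and S is closed under ∘: it is a subgroup.

Yes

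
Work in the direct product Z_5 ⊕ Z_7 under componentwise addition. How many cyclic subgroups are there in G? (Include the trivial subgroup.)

Each element a generates a cyclic subgroup ⟨a⟩; distinct elements may generate the same one (a cyclic group of order d has φ(d) generators).
Cyclic subgroups by order — order 1: 1; order 5: 1; order 7: 1; order 35: 1.
Total: 4.

4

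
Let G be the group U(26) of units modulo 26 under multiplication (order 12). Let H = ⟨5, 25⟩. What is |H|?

4

|⟨5⟩| = 4 and |⟨25⟩| = 2, so |H| is a multiple of lcm(4, 2) = 4 and divides |G| = 12.
Closing under the operation: H = {1, 5, 21, 25}, so |H| = 4.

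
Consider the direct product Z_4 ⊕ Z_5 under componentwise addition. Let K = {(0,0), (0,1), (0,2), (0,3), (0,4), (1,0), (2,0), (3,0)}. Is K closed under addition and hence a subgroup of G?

|K| = 8 does not divide |G| = 20, so by Lagrange K is not a subgroup.

No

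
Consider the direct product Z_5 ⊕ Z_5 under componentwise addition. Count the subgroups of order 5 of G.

|G| = 25 and 5 | 25, so subgroups of order 5 are possible by Lagrange.
The subgroups of order 5 are: {(0,0), (0,1), (0,2), (0,3), (0,4)}; {(0,0), (1,0), (2,0), (3,0), (4,0)}; {(0,0), (1,1), (2,2), (3,3), (4,4)}; {(0,0), (1,2), (2,4), (3,1), (4,3)}; … (6 in all).
So G has 6 subgroups of order 5.

6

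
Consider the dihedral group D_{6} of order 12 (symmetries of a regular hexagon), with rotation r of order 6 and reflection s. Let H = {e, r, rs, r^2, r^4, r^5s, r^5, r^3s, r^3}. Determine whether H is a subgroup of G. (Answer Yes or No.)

No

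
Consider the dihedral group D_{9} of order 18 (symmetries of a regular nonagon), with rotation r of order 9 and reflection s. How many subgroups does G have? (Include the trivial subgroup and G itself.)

|G| = 18, so by Lagrange every subgroup order divides 18. Divisors: 1, 2, 3, 6, 9, 18.
Subgroups by order — order 1: 1; order 2: 9; order 3: 1; order 6: 3; order 9: 1; order 18: 1.
Total: 1 + 9 + 1 + 3 + 1 + 1 = 16.

16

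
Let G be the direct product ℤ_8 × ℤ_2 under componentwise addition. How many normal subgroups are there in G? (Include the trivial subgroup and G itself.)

11

G is abelian, so every subgroup is normal.
G has 11 subgroups in total, hence 11 normal subgroups.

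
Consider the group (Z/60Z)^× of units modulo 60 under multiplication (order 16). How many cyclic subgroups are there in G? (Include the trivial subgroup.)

12

Each element a generates a cyclic subgroup ⟨a⟩; distinct elements may generate the same one (a cyclic group of order d has φ(d) generators).
Cyclic subgroups by order — order 1: 1; order 2: 7; order 4: 4.
Total: 12.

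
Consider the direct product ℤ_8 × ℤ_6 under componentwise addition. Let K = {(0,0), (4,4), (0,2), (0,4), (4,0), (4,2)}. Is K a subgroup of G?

|K| = 6 divides |G| = 48, consistent with Lagrange.
K contains the identity, every element's inverse is in K, and K is closed under +: it is a subgroup.
In fact K = ⟨(4,4)⟩.

Yes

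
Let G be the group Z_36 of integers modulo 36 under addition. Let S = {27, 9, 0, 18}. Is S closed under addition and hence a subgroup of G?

Yes

|S| = 4 divides |G| = 36, consistent with Lagrange.
S contains the identity, every element's inverse is in S, and S is closed under +: it is a subgroup.
In fact S = ⟨9⟩.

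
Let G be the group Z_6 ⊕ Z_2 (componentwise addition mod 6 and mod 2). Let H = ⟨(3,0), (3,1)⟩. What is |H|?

|⟨(3,0)⟩| = 2 and |⟨(3,1)⟩| = 2, so |H| is a multiple of lcm(2, 2) = 2 and divides |G| = 12.
Closing under the operation: H = {(0,0), (0,1), (3,0), (3,1)}, so |H| = 4.

4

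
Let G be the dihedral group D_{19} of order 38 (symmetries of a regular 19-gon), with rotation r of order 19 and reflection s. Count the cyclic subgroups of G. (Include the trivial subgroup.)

Each element a generates a cyclic subgroup ⟨a⟩; distinct elements may generate the same one (a cyclic group of order d has φ(d) generators).
Cyclic subgroups by order — order 1: 1; order 2: 19; order 19: 1.
Total: 21.

21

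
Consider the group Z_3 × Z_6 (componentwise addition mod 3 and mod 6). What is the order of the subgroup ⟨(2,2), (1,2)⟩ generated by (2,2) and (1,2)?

|⟨(2,2)⟩| = 3 and |⟨(1,2)⟩| = 3, so |H| is a multiple of lcm(3, 3) = 3 and divides |G| = 18.
Closing under the operation: H = {(0,0), (0,2), (0,4), (1,0), (1,2), (1,4), (2,0), (2,2), (2,4)}, so |H| = 9.

9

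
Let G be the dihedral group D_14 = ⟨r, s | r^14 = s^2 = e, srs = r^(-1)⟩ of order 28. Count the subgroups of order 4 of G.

|G| = 28 and 4 | 28, so subgroups of order 4 are possible by Lagrange.
The subgroups of order 4 are: {e, r^7, r^3s, r^10s}; {e, r^7, r^4s, r^11s}; {e, r^7, r^5s, r^12s}; {e, r^7, r^6s, r^13s}; … (7 in all).
So G has 7 subgroups of order 4.

7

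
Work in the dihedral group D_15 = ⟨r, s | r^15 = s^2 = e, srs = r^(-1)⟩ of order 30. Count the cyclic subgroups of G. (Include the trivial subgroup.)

19

Each element a generates a cyclic subgroup ⟨a⟩; distinct elements may generate the same one (a cyclic group of order d has φ(d) generators).
Cyclic subgroups by order — order 1: 1; order 2: 15; order 3: 1; order 5: 1; order 15: 1.
Total: 19.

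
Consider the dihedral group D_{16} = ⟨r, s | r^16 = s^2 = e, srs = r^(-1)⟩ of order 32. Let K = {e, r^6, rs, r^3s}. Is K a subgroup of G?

r^6 ∈ K but its inverse r^10 ∉ K, so K is not a subgroup.

No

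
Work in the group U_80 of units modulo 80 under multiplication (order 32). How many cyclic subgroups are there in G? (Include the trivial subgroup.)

A cyclic subgroup of order d is generated by each of its φ(d) elements of order d, so the cyclic subgroups of order d number (#elements of order d)/φ(d).
Cyclic subgroups by order — order 1: 1; order 2: 7; order 4: 12.
Total: 20.

20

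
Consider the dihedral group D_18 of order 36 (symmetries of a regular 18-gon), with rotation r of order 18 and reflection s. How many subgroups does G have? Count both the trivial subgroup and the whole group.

|G| = 36, so by Lagrange every subgroup order divides 36. Divisors: 1, 2, 3, 4, 6, 9, 12, 18, 36.
Subgroups by order — order 1: 1; order 2: 19; order 3: 1; order 4: 9; order 6: 7; order 9: 1; order 12: 3; order 18: 3; order 36: 1.
Total: 1 + 19 + 1 + 9 + 7 + 1 + 3 + 3 + 1 = 45.

45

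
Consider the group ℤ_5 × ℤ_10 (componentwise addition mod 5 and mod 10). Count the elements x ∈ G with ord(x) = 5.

An element (a,b) has order lcm(ord(a), ord(b)); count pairs with lcm equal to 5.
Enumerating gives 24 such elements.

24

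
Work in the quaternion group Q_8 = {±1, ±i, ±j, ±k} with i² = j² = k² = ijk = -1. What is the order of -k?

4

Computing powers of -k: the smallest k with (-k)^k = e is k = 4.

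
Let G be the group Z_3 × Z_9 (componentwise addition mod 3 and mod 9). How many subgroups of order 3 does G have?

4

|G| = 27 and 3 | 27, so subgroups of order 3 are possible by Lagrange.
The subgroups of order 3 are: {(0,0), (0,3), (0,6)}; {(0,0), (1,0), (2,0)}; {(0,0), (1,3), (2,6)}; {(0,0), (1,6), (2,3)}.
So G has 4 subgroups of order 3.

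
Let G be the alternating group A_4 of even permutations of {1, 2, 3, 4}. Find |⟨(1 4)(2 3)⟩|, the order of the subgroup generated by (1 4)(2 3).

Computing powers of (1 4)(2 3): the smallest k with ((1 4)(2 3))^k = e is k = 2.

2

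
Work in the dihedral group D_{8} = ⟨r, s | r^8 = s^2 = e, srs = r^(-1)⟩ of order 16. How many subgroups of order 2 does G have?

9

|G| = 16 and 2 | 16, so subgroups of order 2 are possible by Lagrange.
The subgroups of order 2 are: {e, r^2s}; {e, r^3s}; {e, r^4}; {e, r^4s}; … (9 in all).
So G has 9 subgroups of order 2.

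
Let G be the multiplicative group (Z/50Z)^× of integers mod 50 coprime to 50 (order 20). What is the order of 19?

Compute successive powers of 19 mod 50: 19, 11, 9, 21, 49, 31, 39, 41, …; 19^10 ≡ 1 (mod 50).
So |⟨19⟩| = 10.

10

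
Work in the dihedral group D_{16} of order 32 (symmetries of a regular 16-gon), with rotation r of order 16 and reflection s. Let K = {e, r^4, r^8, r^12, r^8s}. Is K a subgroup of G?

|K| = 5 does not divide |G| = 32, so by Lagrange K is not a subgroup.

No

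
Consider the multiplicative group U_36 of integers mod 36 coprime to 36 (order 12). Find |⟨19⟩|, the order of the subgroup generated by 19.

2

Compute successive powers of 19 mod 36: 19, 1; 19^2 ≡ 1 (mod 36).
So |⟨19⟩| = 2.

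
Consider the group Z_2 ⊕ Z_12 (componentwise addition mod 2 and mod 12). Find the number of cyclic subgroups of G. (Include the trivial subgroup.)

12

Each element a generates a cyclic subgroup ⟨a⟩; distinct elements may generate the same one (a cyclic group of order d has φ(d) generators).
Cyclic subgroups by order — order 1: 1; order 2: 3; order 3: 1; order 4: 2; order 6: 3; order 12: 2.
Total: 12.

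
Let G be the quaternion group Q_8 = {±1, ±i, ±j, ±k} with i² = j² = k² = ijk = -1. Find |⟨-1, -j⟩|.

4

|⟨-1⟩| = 2 and |⟨-j⟩| = 4, so |H| is a multiple of lcm(2, 4) = 4 and divides |G| = 8.
Closing under the operation: H = {1, -1, j, -j}, so |H| = 4.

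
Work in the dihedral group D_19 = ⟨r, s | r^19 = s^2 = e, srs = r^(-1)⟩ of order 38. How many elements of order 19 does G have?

18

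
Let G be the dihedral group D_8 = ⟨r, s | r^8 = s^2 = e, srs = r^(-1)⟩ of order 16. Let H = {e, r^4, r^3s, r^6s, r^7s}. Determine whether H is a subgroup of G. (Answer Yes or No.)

No

|H| = 5 does not divide |G| = 16, so by Lagrange H is not a subgroup.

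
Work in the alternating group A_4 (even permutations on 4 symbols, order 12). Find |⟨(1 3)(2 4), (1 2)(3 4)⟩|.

|⟨(1 3)(2 4)⟩| = 2 and |⟨(1 2)(3 4)⟩| = 2, so |H| is a multiple of lcm(2, 2) = 2 and divides |G| = 12.
Closing under the operation: H = {e, (1 2)(3 4), (1 3)(2 4), (1 4)(2 3)}, so |H| = 4.

4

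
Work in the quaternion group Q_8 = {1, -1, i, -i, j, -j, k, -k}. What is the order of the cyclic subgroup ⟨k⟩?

4

Computing powers of k: the smallest k with (k)^k = e is k = 4.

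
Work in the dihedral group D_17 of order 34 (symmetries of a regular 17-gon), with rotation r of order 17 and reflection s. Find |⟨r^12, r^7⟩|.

|⟨r^12⟩| = 17 and |⟨r^7⟩| = 17, so |H| is a multiple of lcm(17, 17) = 17 and divides |G| = 34.
Closing under the operation: H = {e, r, r^2, r^3, r^4, r^5, r^6, r^7, r^8, r^9, r^10, r^11, r^12, r^13, r^14, r^15, r^16}, so |H| = 17.

17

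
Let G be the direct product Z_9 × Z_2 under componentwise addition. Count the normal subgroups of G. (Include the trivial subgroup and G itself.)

G is abelian, so every subgroup is normal.
G has 6 subgroups in total, hence 6 normal subgroups.

6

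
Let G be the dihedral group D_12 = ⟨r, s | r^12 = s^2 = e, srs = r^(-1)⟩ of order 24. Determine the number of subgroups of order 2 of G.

|G| = 24 and 2 | 24, so subgroups of order 2 are possible by Lagrange.
The subgroups of order 2 are: {e, r^10s}; {e, r^11s}; {e, r^2s}; {e, r^3s}; … (13 in all).
So G has 13 subgroups of order 2.

13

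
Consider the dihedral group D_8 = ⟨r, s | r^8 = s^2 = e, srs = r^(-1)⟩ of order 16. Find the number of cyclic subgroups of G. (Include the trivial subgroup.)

12

Group the elements of G by the cyclic subgroup they generate; each cyclic subgroup of order d accounts for φ(d) elements.
Cyclic subgroups by order — order 1: 1; order 2: 9; order 4: 1; order 8: 1.
Total: 12.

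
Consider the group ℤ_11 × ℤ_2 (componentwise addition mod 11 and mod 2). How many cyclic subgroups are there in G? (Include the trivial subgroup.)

4

Each element a generates a cyclic subgroup ⟨a⟩; distinct elements may generate the same one (a cyclic group of order d has φ(d) generators).
Cyclic subgroups by order — order 1: 1; order 2: 1; order 11: 1; order 22: 1.
Total: 4.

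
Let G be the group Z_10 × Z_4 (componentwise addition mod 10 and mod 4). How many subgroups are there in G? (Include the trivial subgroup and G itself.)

|G| = 40, so by Lagrange every subgroup order divides 40. Divisors: 1, 2, 4, 5, 8, 10, 20, 40.
Subgroups by order — order 1: 1; order 2: 3; order 4: 3; order 5: 1; order 8: 1; order 10: 3; order 20: 3; order 40: 1.
Total: 1 + 3 + 3 + 1 + 1 + 3 + 3 + 1 = 16.

16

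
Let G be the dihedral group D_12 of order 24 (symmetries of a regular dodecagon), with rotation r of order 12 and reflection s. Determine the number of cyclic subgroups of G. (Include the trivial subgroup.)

18

A cyclic subgroup of order d is generated by each of its φ(d) elements of order d, so the cyclic subgroups of order d number (#elements of order d)/φ(d).
Cyclic subgroups by order — order 1: 1; order 2: 13; order 3: 1; order 4: 1; order 6: 1; order 12: 1.
Total: 18.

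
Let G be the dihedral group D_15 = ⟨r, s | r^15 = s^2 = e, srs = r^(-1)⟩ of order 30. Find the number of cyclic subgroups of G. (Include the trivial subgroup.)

19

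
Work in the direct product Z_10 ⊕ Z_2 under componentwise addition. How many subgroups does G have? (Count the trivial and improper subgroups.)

|G| = 20, so by Lagrange every subgroup order divides 20. Divisors: 1, 2, 4, 5, 10, 20.
Subgroups by order — order 1: 1; order 2: 3; order 4: 1; order 5: 1; order 10: 3; order 20: 1.
Total: 1 + 3 + 1 + 1 + 3 + 1 = 10.

10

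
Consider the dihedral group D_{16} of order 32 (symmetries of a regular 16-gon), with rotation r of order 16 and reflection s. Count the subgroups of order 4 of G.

9

|G| = 32 and 4 | 32, so subgroups of order 4 are possible by Lagrange.
The subgroups of order 4 are: {e, r^8, r^2s, r^10s}; {e, r^8, r^3s, r^11s}; {e, r^4, r^8, r^12}; {e, r^8, r^4s, r^12s}; … (9 in all).
So G has 9 subgroups of order 4.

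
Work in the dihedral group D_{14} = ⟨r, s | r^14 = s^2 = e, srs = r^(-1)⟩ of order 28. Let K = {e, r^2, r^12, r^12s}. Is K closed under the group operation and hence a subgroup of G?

No

Closure fails: r^12 · r^12 = r^10 ∉ K. So K is not a subgroup.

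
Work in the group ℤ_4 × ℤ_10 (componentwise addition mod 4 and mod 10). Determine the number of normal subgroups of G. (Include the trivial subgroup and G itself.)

G is abelian, so every subgroup is normal.
G has 16 subgroups in total, hence 16 normal subgroups.

16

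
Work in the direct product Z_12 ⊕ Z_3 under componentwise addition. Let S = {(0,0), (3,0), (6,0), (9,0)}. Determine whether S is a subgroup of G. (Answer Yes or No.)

Yes

|S| = 4 divides |G| = 36, consistent with Lagrange.
S contains the identity, every element's inverse is in S, and S is closed under +: it is a subgroup.
In fact S = ⟨(9,0)⟩.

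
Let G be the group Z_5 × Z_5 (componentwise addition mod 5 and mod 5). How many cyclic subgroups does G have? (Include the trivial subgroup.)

A cyclic subgroup of order d is generated by each of its φ(d) elements of order d, so the cyclic subgroups of order d number (#elements of order d)/φ(d).
Cyclic subgroups by order — order 1: 1; order 5: 6.
Total: 7.

7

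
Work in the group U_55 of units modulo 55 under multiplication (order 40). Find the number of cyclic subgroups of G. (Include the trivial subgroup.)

Each element a generates a cyclic subgroup ⟨a⟩; distinct elements may generate the same one (a cyclic group of order d has φ(d) generators).
Cyclic subgroups by order — order 1: 1; order 2: 3; order 4: 2; order 5: 1; order 10: 3; order 20: 2.
Total: 12.

12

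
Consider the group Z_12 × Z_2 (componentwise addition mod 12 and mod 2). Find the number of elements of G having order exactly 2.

3

An element (a,b) has order lcm(ord(a), ord(b)); count pairs with lcm equal to 2.
Enumerating gives 3 such elements.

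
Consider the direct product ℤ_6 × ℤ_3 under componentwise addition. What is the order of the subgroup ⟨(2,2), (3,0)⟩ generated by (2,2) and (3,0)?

|⟨(2,2)⟩| = 3 and |⟨(3,0)⟩| = 2, so |H| is a multiple of lcm(3, 2) = 6 and divides |G| = 18.
Closing under the operation: H = {(0,0), (1,1), (2,2), (3,0), (4,1), (5,2)}, so |H| = 6.

6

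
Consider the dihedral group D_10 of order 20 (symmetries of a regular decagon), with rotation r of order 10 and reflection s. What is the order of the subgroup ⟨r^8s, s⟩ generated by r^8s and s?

|⟨r^8s⟩| = 2 and |⟨s⟩| = 2, so |H| is a multiple of lcm(2, 2) = 2 and divides |G| = 20.
Closing under the operation: H = {e, r^2, r^4, r^6, r^8, s, r^2s, r^4s, r^6s, r^8s}, so |H| = 10.

10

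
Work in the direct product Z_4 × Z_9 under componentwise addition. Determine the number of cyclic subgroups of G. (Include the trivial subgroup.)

A cyclic subgroup of order d is generated by each of its φ(d) elements of order d, so the cyclic subgroups of order d number (#elements of order d)/φ(d).
Cyclic subgroups by order — order 1: 1; order 2: 1; order 3: 1; order 4: 1; order 6: 1; order 9: 1; order 12: 1; order 18: 1; order 36: 1.
Total: 9.

9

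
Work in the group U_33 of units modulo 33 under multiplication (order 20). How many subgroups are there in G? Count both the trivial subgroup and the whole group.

|G| = 20, so by Lagrange every subgroup order divides 20. Divisors: 1, 2, 4, 5, 10, 20.
Subgroups by order — order 1: 1; order 2: 3; order 4: 1; order 5: 1; order 10: 3; order 20: 1.
Total: 1 + 3 + 1 + 1 + 3 + 1 = 10.

10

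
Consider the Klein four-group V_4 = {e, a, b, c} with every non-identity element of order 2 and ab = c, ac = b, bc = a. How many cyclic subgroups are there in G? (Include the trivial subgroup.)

4

Each element a generates a cyclic subgroup ⟨a⟩; distinct elements may generate the same one (a cyclic group of order d has φ(d) generators).
Cyclic subgroups by order — order 1: 1; order 2: 3.
Total: 4.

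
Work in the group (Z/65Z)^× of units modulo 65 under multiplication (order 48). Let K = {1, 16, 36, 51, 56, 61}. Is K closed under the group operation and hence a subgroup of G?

Yes

|K| = 6 divides |G| = 48, consistent with Lagrange.
K contains the identity, every element's inverse is in K, and K is closed under ·: it is a subgroup.
In fact K = ⟨36⟩.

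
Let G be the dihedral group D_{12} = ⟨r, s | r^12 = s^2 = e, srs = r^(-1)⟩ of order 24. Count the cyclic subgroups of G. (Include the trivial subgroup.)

Each element a generates a cyclic subgroup ⟨a⟩; distinct elements may generate the same one (a cyclic group of order d has φ(d) generators).
Cyclic subgroups by order — order 1: 1; order 2: 13; order 3: 1; order 4: 1; order 6: 1; order 12: 1.
Total: 18.

18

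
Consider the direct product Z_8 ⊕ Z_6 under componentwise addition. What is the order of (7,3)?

8

The order of (7,3) in Z_8 × Z_6 is lcm(ord(7) in Z_8, ord(3) in Z_6).
ord(7) = 8 and ord(3) = 2, so |⟨(7,3)⟩| = lcm(8, 2) = 8.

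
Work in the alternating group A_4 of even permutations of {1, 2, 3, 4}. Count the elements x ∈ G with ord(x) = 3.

The elements of order 3 are: (2 3 4), (2 4 3), (1 2 3), (1 2 4), (1 3 2), (1 3 4), (1 4 2), (1 4 3).
That's 8.

8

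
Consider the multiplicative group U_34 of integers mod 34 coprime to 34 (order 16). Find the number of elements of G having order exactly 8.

4

The elements of order 8 are: 9, 15, 19, 25.
That's 4.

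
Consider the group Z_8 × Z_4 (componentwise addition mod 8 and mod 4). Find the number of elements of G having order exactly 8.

16

An element (a,b) has order lcm(ord(a), ord(b)); count pairs with lcm equal to 8.
Enumerating gives 16 such elements.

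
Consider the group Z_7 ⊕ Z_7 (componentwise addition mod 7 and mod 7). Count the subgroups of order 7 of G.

8

|G| = 49 and 7 | 49, so subgroups of order 7 are possible by Lagrange.
The subgroups of order 7 are: {(0,0), (0,1), (0,2), (0,3), (0,4), (0,5), (0,6)}; {(0,0), (1,0), (2,0), (3,0), (4,0), (5,0), (6,0)}; {(0,0), (1,1), (2,2), (3,3), (4,4), (5,5), (6,6)}; {(0,0), (1,2), (2,4), (3,6), (4,1), (5,3), (6,5)}; … (8 in all).
So G has 8 subgroups of order 7.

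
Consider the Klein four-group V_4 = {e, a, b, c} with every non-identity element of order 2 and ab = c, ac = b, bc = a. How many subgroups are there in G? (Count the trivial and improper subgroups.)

|G| = 4, so by Lagrange every subgroup order divides 4. Divisors: 1, 2, 4.
Subgroups by order — order 1: 1; order 2: 3; order 4: 1.
Total: 1 + 3 + 1 = 5.

5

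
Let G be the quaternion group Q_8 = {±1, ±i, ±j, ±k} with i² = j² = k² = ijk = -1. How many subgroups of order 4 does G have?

|G| = 8 and 4 | 8, so subgroups of order 4 are possible by Lagrange.
The subgroups of order 4 are: {1, -1, i, -i}; {1, -1, j, -j}; {1, -1, k, -k}.
So G has 3 subgroups of order 4.

3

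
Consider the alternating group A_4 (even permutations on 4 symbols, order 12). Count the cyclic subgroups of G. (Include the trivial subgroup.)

8

Each element a generates a cyclic subgroup ⟨a⟩; distinct elements may generate the same one (a cyclic group of order d has φ(d) generators).
Cyclic subgroups by order — order 1: 1; order 2: 3; order 3: 4.
Total: 8.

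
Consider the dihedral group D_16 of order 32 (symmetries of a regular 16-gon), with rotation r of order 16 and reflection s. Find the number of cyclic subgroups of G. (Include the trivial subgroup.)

A cyclic subgroup of order d is generated by each of its φ(d) elements of order d, so the cyclic subgroups of order d number (#elements of order d)/φ(d).
Cyclic subgroups by order — order 1: 1; order 2: 17; order 4: 1; order 8: 1; order 16: 1.
Total: 21.

21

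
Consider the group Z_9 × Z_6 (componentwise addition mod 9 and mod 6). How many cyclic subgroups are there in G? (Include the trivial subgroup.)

16

A cyclic subgroup of order d is generated by each of its φ(d) elements of order d, so the cyclic subgroups of order d number (#elements of order d)/φ(d).
Cyclic subgroups by order — order 1: 1; order 2: 1; order 3: 4; order 6: 4; order 9: 3; order 18: 3.
Total: 16.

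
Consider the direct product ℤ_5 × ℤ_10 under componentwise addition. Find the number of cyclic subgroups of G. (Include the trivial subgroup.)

14

Group the elements of G by the cyclic subgroup they generate; each cyclic subgroup of order d accounts for φ(d) elements.
Cyclic subgroups by order — order 1: 1; order 2: 1; order 5: 6; order 10: 6.
Total: 14.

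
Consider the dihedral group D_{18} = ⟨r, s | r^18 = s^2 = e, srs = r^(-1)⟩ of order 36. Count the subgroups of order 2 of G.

|G| = 36 and 2 | 36, so subgroups of order 2 are possible by Lagrange.
The subgroups of order 2 are: {e, r^10s}; {e, r^11s}; {e, r^12s}; {e, r^13s}; … (19 in all).
So G has 19 subgroups of order 2.

19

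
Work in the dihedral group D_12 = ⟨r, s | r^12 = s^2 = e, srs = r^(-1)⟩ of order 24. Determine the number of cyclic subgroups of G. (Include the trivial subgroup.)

18

A cyclic subgroup of order d is generated by each of its φ(d) elements of order d, so the cyclic subgroups of order d number (#elements of order d)/φ(d).
Cyclic subgroups by order — order 1: 1; order 2: 13; order 3: 1; order 4: 1; order 6: 1; order 12: 1.
Total: 18.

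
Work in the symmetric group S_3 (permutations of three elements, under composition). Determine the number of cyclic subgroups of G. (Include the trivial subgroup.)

5

Each element a generates a cyclic subgroup ⟨a⟩; distinct elements may generate the same one (a cyclic group of order d has φ(d) generators).
Cyclic subgroups by order — order 1: 1; order 2: 3; order 3: 1.
Total: 5.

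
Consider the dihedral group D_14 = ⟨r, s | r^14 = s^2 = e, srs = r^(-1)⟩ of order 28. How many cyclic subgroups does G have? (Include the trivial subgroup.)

Each element a generates a cyclic subgroup ⟨a⟩; distinct elements may generate the same one (a cyclic group of order d has φ(d) generators).
Cyclic subgroups by order — order 1: 1; order 2: 15; order 7: 1; order 14: 1.
Total: 18.

18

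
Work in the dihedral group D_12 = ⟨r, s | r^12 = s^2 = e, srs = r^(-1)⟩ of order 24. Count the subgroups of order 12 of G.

|G| = 24 and 12 | 24, so subgroups of order 12 are possible by Lagrange.
The subgroups of order 12 are: {e, r, r^2, r^3, r^4, r^5, r^6, r^7, r^8, r^9, r^10, r^11}; {e, r^2, r^4, r^6, r^8, r^10, s, r^2s, r^4s, r^6s, r^8s, r^10s}; {e, r^2, r^4, r^6, r^8, r^10, rs, r^3s, r^5s, r^7s, r^9s, r^11s}.
So G has 3 subgroups of order 12.

3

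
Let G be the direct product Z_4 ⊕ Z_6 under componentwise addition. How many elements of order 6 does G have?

6

An element (a,b) has order lcm(ord(a), ord(b)); count pairs with lcm equal to 6.
Enumerating gives 6 such elements.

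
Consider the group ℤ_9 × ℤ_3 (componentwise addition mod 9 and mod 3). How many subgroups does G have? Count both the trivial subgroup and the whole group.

10

|G| = 27, so by Lagrange every subgroup order divides 27. Divisors: 1, 3, 9, 27.
Subgroups by order — order 1: 1; order 3: 4; order 9: 4; order 27: 1.
Total: 1 + 4 + 4 + 1 = 10.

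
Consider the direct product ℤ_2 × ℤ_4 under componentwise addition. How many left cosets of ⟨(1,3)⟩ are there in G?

2

|⟨(1,3)⟩| = 4 and |G| = 8.
By Lagrange, [G : H] = |G|/|H| = 8/4 = 2.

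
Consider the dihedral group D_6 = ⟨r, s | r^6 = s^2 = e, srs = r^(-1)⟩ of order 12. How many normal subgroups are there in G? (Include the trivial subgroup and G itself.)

G has 16 subgroups. Checking conjugation-invariance by order — order 1: 1/1 normal; order 2: 1/7 normal; order 3: 1/1 normal; order 4: 0/3 normal; order 6: 3/3 normal; order 12: 1/1 normal.
Total normal subgroups: 7.

7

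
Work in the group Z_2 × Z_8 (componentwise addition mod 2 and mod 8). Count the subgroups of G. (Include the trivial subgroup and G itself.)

|G| = 16, so by Lagrange every subgroup order divides 16. Divisors: 1, 2, 4, 8, 16.
Subgroups by order — order 1: 1; order 2: 3; order 4: 3; order 8: 3; order 16: 1.
Total: 1 + 3 + 3 + 3 + 1 = 11.

11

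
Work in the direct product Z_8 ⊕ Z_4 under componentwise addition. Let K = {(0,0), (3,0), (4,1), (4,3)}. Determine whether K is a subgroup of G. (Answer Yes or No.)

(3,0) ∈ K but its inverse (5,0) ∉ K, so K is not a subgroup.

No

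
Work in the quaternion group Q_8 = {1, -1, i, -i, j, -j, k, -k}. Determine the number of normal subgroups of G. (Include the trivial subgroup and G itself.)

6

G has 6 subgroups. Checking conjugation-invariance by order — order 1: 1/1 normal; order 2: 1/1 normal; order 4: 3/3 normal; order 8: 1/1 normal.
Total normal subgroups: 6.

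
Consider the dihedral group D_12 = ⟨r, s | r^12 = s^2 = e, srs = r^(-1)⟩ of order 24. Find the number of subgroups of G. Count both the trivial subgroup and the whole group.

|G| = 24, so by Lagrange every subgroup order divides 24. Divisors: 1, 2, 3, 4, 6, 8, 12, 24.
Subgroups by order — order 1: 1; order 2: 13; order 3: 1; order 4: 7; order 6: 5; order 8: 3; order 12: 3; order 24: 1.
Total: 1 + 13 + 1 + 7 + 5 + 3 + 3 + 1 = 34.

34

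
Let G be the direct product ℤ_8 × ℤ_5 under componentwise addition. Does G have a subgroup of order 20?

Yes

20 | 40. A subgroup of order 20 is {(0,0), (0,1), (0,2), (0,3), (0,4), (2,0), (2,1), (2,2), (2,3), (2,4), (4,0), (4,1), (4,2), (4,3), (4,4), (6,0), (6,1), (6,2), (6,3), (6,4)}.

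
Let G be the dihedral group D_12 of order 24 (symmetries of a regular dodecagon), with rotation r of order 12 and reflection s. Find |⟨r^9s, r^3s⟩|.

|⟨r^9s⟩| = 2 and |⟨r^3s⟩| = 2, so |H| is a multiple of lcm(2, 2) = 2 and divides |G| = 24.
Closing under the operation: H = {e, r^6, r^3s, r^9s}, so |H| = 4.

4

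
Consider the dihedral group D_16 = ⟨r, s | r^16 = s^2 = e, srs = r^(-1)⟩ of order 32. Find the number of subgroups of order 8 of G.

5

|G| = 32 and 8 | 32, so subgroups of order 8 are possible by Lagrange.
The subgroups of order 8 are: {e, r^2, r^4, r^6, r^8, r^10, r^12, r^14}; {e, r^4, r^8, r^12, r^2s, r^6s, r^10s, r^14s}; {e, r^4, r^8, r^12, r^3s, r^7s, r^11s, r^15s}; {e, r^4, r^8, r^12, s, r^4s, r^8s, r^12s}; … (5 in all).
So G has 5 subgroups of order 8.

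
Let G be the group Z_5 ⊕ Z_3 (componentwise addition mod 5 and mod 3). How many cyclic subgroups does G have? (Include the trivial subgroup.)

Group the elements of G by the cyclic subgroup they generate; each cyclic subgroup of order d accounts for φ(d) elements.
Cyclic subgroups by order — order 1: 1; order 3: 1; order 5: 1; order 15: 1.
Total: 4.

4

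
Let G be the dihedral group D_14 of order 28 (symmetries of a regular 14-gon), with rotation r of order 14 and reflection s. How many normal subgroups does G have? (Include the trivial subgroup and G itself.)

7

G has 28 subgroups. Checking conjugation-invariance by order — order 1: 1/1 normal; order 2: 1/15 normal; order 4: 0/7 normal; order 7: 1/1 normal; order 14: 3/3 normal; order 28: 1/1 normal.
Total normal subgroups: 7.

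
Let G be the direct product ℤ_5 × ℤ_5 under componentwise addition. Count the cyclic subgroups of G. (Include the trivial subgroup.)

Group the elements of G by the cyclic subgroup they generate; each cyclic subgroup of order d accounts for φ(d) elements.
Cyclic subgroups by order — order 1: 1; order 5: 6.
Total: 7.

7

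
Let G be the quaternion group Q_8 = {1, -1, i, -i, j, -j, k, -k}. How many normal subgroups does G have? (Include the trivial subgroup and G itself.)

6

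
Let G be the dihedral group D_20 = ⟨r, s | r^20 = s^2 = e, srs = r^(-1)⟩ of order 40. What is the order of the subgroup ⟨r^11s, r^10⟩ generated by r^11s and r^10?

4

|⟨r^11s⟩| = 2 and |⟨r^10⟩| = 2, so |H| is a multiple of lcm(2, 2) = 2 and divides |G| = 40.
Closing under the operation: H = {e, r^10, rs, r^11s}, so |H| = 4.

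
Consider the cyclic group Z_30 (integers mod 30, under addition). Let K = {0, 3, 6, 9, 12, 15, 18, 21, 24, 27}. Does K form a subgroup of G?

Yes

|K| = 10 divides |G| = 30, consistent with Lagrange.
K contains the identity, every element's inverse is in K, and K is closed under +: it is a subgroup.
In fact K = ⟨3⟩.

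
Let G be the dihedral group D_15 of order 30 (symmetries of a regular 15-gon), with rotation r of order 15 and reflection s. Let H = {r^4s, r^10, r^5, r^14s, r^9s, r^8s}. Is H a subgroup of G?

No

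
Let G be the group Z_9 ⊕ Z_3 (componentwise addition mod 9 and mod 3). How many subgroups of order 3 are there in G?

4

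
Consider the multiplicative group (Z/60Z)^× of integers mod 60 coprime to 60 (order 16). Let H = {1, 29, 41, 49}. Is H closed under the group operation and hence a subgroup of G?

|H| = 4 divides |G| = 16, consistent with Lagrange.
H contains the identity, every element's inverse is in H, and H is closed under ·: it is a subgroup.

Yes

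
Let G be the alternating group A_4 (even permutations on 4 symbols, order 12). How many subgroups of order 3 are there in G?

|G| = 12 and 3 | 12, so subgroups of order 3 are possible by Lagrange.
The subgroups of order 3 are: {e, (1 2 3), (1 3 2)}; {e, (1 2 4), (1 4 2)}; {e, (1 3 4), (1 4 3)}; {e, (2 3 4), (2 4 3)}.
So G has 4 subgroups of order 3.

4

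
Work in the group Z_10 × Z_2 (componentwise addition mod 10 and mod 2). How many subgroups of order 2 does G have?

3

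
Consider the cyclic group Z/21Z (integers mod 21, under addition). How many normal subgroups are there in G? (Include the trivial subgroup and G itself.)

4

G is abelian, so every subgroup is normal.
G has 4 subgroups in total, hence 4 normal subgroups.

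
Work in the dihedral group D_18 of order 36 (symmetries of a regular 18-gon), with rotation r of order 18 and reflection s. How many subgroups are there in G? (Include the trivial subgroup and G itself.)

|G| = 36, so by Lagrange every subgroup order divides 36. Divisors: 1, 2, 3, 4, 6, 9, 12, 18, 36.
Subgroups by order — order 1: 1; order 2: 19; order 3: 1; order 4: 9; order 6: 7; order 9: 1; order 12: 3; order 18: 3; order 36: 1.
Total: 1 + 19 + 1 + 9 + 7 + 1 + 3 + 3 + 1 = 45.

45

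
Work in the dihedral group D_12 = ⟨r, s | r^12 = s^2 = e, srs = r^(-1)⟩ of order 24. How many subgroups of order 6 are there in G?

|G| = 24 and 6 | 24, so subgroups of order 6 are possible by Lagrange.
The subgroups of order 6 are: {e, r^2, r^4, r^6, r^8, r^10}; {e, r^4, r^8, r^2s, r^6s, r^10s}; {e, r^4, r^8, r^3s, r^7s, r^11s}; {e, r^4, r^8, s, r^4s, r^8s}; … (5 in all).
So G has 5 subgroups of order 6.

5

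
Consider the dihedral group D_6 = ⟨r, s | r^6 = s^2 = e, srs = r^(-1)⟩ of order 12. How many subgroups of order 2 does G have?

|G| = 12 and 2 | 12, so subgroups of order 2 are possible by Lagrange.
The subgroups of order 2 are: {e, r^2s}; {e, r^3}; {e, r^3s}; {e, r^4s}; … (7 in all).
So G has 7 subgroups of order 2.

7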